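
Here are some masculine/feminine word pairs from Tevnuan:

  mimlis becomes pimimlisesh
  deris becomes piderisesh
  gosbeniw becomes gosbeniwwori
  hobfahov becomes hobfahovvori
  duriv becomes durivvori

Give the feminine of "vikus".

pivikusesh

"vikus" ends in -s. The stems ending in -s (mimlis → pimimlisesh, deris → piderisesh) add pi- … -esh around the stem.
The other pattern: stems ending in -v or -w double the final consonant and add -ori.
So vikus → pivikusesh.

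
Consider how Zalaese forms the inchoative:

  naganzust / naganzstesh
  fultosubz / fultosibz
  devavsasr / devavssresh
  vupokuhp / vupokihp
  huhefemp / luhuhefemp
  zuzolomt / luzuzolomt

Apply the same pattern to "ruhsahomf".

luruhsahomf

"ruhsahomf" has second-to-last letter 'm'. The stems whose second-to-last letter is 'm' (huhefemp → luhuhefemp, zuzolomt → luzuzolomt) add the prefix lu-.
So ruhsahomf → luruhsahomf.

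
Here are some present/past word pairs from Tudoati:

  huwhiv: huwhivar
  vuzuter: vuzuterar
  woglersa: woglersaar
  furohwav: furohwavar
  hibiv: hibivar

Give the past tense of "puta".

putaar

Every pair shown (huwhiv → huwhivar, vuzuter → vuzuterar, woglersa → woglersaar, …) follows the same rule: add -ar.
So puta → putaar.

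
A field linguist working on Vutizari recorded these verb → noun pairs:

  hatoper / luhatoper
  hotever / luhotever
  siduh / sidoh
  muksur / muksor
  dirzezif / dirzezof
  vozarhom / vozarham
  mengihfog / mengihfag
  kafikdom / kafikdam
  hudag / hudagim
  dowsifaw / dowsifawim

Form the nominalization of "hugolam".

hugolamim

hatoper and muksur both end in -r yet inflect differently (luhatoper, muksor), so the final letter is not what conditions the rule; the last vowel is.
"hugolam" has last vowel 'a'. The stems whose last vowel is 'a' (hudag → hudagim, dowsifaw → dowsifawim) add -im.
The other patterns: stems whose last vowel is 'e' add the prefix lu-; stems whose last vowel is 'i' or 'u' change the last vowel to 'o'; stems whose last vowel is 'o' change the last vowel to 'a'.
So hugolam → hugolamim.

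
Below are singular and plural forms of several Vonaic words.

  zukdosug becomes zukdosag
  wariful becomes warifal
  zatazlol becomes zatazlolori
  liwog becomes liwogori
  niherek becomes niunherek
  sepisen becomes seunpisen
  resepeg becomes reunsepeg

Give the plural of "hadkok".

hadkokori

wariful and zatazlol both end in -l yet inflect differently (warifal, zatazlolori), so the final letter is not what conditions the rule; the last vowel is.
"hadkok" has last vowel 'o'. The stems whose last vowel is 'o' (zatazlol → zatazlolori, liwog → liwogori) add -ori.
The other patterns: stems whose last vowel is 'u' change the last vowel to 'a'; stems whose last vowel is 'e' insert -un- after the first vowel.
So hadkok → hadkokori.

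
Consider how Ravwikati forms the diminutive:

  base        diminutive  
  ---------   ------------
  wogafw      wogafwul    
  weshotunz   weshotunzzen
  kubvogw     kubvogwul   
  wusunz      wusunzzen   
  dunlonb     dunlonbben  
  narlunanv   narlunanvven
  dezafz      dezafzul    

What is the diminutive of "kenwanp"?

kenwanppen

wusunz and dezafz both end in -z yet inflect differently (wusunzzen, dezafzul), so the final letter is not what conditions the rule; the second-to-last letter is.
"kenwanp" has second-to-last letter 'n'. The stems whose second-to-last letter is 'n' (dunlonb → dunlonbben, narlunanv → narlunanvven, wusunz → wusunzzen) double the final consonant and add -en.
The other pattern: stems whose second-to-last letter is 'f' or 'g' add -ul.
So kenwanp → kenwanppen.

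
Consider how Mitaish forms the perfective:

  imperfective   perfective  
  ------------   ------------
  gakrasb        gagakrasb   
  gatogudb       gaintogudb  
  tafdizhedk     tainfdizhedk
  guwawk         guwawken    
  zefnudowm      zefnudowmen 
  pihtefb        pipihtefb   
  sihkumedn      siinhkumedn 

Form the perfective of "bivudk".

guwawk and tafdizhedk both end in -k yet inflect differently (guwawken, tainfdizhedk), so the final letter is not what conditions the rule; the second-to-last letter is.
"bivudk" has second-to-last letter 'd'. The stems whose second-to-last letter is 'd' (sihkumedn → siinhkumedn, tafdizhedk → tainfdizhedk, gatogudb → gaintogudb) insert -in- after the first vowel.
The other patterns: stems whose second-to-last letter is 'w' add -en; stems whose second-to-last letter is 'f' or 's' repeat the first consonant+vowel as a prefix.
So bivudk → biinvudk.

biinvudk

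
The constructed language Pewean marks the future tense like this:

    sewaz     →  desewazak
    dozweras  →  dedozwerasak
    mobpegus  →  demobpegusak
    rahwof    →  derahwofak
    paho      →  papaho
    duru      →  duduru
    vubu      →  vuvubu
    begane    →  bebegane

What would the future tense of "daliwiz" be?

rahwof and paho both have last vowel 'o' yet inflect differently (derahwofak, papaho), so the last vowel is not what conditions the rule; whether the stem ends in a vowel or a consonant is.
"daliwiz" ends in a consonant. The stems ending in a consonant (sewaz → desewazak, dozweras → dedozwerasak, mobpegus → demobpegusak) add de- … -ak around the stem.
So daliwiz → dedaliwizak.

dedaliwizak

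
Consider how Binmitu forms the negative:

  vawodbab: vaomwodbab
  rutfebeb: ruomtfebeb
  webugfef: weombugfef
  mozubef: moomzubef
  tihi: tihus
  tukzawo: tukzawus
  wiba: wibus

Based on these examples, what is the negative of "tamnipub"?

taommnipub

"tamnipub" ends in a consonant. The stems ending in a consonant (vawodbab → vaomwodbab, rutfebeb → ruomtfebeb, webugfef → weombugfef) insert -om- after the first vowel.
The other pattern: stems ending in a vowel drop the final letter and add -us.
So tamnipub → taommnipub.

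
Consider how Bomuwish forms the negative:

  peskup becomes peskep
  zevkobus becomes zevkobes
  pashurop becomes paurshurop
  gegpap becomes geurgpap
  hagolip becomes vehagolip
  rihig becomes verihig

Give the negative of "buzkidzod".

buurzkidzod

hagolip and peskup both end in -p yet inflect differently (vehagolip, peskep), so the final letter is not what conditions the rule; the last vowel is.
"buzkidzod" has last vowel 'o'. The one such stem in the data (pashurop → paurshurop) inserts -ur- after the first vowel (as does gegpap), so the same rule applies.
So buzkidzod → buurzkidzod.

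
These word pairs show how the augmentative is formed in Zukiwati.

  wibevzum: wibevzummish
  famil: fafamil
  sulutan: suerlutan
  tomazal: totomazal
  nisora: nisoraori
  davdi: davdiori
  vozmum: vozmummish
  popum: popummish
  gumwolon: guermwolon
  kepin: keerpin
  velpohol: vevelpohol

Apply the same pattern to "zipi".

kepin and famil both have last vowel 'i' yet inflect differently (keerpin, fafamil), so the last vowel is not what conditions the rule; the final letter is.
"zipi" ends in -i. The one such stem in the data (davdi → davdiori) adds -ori, so the same rule applies.
The other patterns: stems ending in -n insert -er- after the first vowel; stems ending in -m double the final consonant and add -ish; stems ending in -l repeat the first consonant+vowel as a prefix.
So zipi → zipiori.

zipiori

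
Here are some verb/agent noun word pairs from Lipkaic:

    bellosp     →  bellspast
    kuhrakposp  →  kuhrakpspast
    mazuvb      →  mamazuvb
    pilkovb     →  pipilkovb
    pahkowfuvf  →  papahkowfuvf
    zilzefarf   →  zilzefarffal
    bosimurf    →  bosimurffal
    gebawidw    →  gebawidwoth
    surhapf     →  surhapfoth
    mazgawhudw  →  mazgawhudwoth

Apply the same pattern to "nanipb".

pahkowfuvf and zilzefarf both end in -f yet inflect differently (papahkowfuvf, zilzefarffal), so the final letter is not what conditions the rule; the second-to-last letter is.
"nanipb" has second-to-last letter 'p'. The one such stem in the data (surhapf → surhapfoth) adds -oth, so the same rule applies.
The other patterns: stems whose second-to-last letter is 's' delete the last vowel and add -ast; stems whose second-to-last letter is 'v' repeat the first consonant+vowel as a prefix; stems whose second-to-last letter is 'r' double the final consonant and add -al.
So nanipb → nanipboth.

nanipboth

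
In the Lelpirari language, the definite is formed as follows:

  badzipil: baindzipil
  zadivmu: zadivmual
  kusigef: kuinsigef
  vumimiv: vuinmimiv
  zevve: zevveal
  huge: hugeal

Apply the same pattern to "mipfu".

huge and kusigef both have last vowel 'e' yet inflect differently (hugeal, kuinsigef), so the last vowel is not what conditions the rule; whether the stem ends in a vowel or a consonant is.
"mipfu" ends in a vowel. The stems ending in a vowel (huge → hugeal, zadivmu → zadivmual, zevve → zevveal) add -al.
So mipfu → mipfual.

mipfual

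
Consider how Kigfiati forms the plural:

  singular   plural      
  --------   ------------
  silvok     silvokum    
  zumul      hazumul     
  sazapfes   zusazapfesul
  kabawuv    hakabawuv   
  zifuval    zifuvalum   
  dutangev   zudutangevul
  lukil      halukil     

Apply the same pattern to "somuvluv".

kabawuv and dutangev both end in -v yet inflect differently (hakabawuv, zudutangevul), so the final letter is not what conditions the rule; the last vowel is.
"somuvluv" has last vowel 'u'. The stems whose last vowel is 'u' (kabawuv → hakabawuv, zumul → hazumul) add the prefix ha-.
So somuvluv → hasomuvluv.

hasomuvluv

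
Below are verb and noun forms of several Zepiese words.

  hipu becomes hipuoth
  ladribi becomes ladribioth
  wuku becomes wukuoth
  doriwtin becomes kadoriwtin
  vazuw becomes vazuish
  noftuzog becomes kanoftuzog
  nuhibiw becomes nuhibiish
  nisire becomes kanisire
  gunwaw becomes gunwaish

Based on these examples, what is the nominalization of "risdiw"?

vazuw and wuku both have last vowel 'u' yet inflect differently (vazuish, wukuoth), so the last vowel is not what conditions the rule; the final letter is.
"risdiw" ends in -w. The stems ending in -w (nuhibiw → nuhibiish, vazuw → vazuish, gunwaw → gunwaish) drop the final letter and add -ish.
The other patterns: stems ending in -i or -u add -oth; stems ending in -e, -g or -n add the prefix ka-.
So risdiw → risdiish.

risdiish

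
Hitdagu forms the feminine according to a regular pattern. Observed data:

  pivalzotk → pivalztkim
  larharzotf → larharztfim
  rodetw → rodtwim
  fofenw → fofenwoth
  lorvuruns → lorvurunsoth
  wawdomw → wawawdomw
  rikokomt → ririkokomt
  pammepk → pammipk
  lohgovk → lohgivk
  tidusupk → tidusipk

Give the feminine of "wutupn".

rodetw and fofenw both end in -w yet inflect differently (rodtwim, fofenwoth), so the final letter is not what conditions the rule; the second-to-last letter is.
"wutupn" has second-to-last letter 'p'. The stems whose second-to-last letter is 'p' (pammepk → pammipk, tidusupk → tidusipk) change the last vowel to 'i'.
The other patterns: stems whose second-to-last letter is 't' delete the last vowel and add -im; stems whose second-to-last letter is 'n' add -oth; stems whose second-to-last letter is 'm' repeat the first consonant+vowel as a prefix.
So wutupn → wutipn.

wutipn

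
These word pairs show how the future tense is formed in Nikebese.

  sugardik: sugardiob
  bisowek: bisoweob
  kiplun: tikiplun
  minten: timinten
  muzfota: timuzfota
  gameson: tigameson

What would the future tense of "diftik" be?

diftiob

bisowek and minten both have last vowel 'e' yet inflect differently (bisoweob, timinten), so the last vowel is not what conditions the rule; the final letter is.
"diftik" ends in -k. The stems ending in -k (sugardik → sugardiob, bisowek → bisoweob) drop the final letter and add -ob.
The other pattern: stems ending in -a or -n add the prefix ti-.
So diftik → diftiob.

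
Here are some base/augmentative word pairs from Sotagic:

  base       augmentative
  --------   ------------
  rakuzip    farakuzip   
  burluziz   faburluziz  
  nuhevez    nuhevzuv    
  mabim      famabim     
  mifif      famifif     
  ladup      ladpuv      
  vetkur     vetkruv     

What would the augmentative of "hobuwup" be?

hobuwpuv

"hobuwup" has last vowel 'u'. The stems whose last vowel is 'u' (ladup → ladpuv, vetkur → vetkruv) delete the last vowel and add -uv.
The other pattern: stems whose last vowel is 'i' add the prefix fa-.
So hobuwup → hobuwpuv.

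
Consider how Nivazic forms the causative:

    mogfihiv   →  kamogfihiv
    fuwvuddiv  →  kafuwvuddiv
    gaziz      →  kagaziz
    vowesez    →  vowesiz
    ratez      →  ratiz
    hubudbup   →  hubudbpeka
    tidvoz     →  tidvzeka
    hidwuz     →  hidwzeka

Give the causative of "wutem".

gaziz and vowesez both end in -z yet inflect differently (kagaziz, vowesiz), so the final letter is not what conditions the rule; the last vowel is.
"wutem" has last vowel 'e'. The stems whose last vowel is 'e' (vowesez → vowesiz, ratez → ratiz) change the last vowel to 'i'.
The other patterns: stems whose last vowel is 'i' add the prefix ka-; stems whose last vowel is 'o' or 'u' delete the last vowel and add -eka.
So wutem → wutim.

wutim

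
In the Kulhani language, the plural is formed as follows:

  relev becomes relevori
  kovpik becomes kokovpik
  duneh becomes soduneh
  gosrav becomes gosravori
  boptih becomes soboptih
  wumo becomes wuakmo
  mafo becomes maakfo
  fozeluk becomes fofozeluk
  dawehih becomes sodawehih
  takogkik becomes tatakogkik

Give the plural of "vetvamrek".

vevetvamrek

kovpik and boptih both have last vowel 'i' yet inflect differently (kokovpik, soboptih), so the last vowel is not what conditions the rule; the final letter is.
"vetvamrek" ends in -k. The stems ending in -k (kovpik → kokovpik, fozeluk → fofozeluk, takogkik → tatakogkik) repeat the first consonant+vowel as a prefix.
The other patterns: stems ending in -v add -ori; stems ending in -h add the prefix so-; stems ending in -o insert -ak- after the first vowel.
So vetvamrek → vevetvamrek.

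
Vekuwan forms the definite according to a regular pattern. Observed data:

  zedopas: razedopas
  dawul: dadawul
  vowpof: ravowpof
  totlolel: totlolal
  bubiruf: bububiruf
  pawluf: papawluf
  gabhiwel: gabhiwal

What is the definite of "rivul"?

ririvul

dawul and totlolel both end in -l yet inflect differently (dadawul, totlolal), so the final letter is not what conditions the rule; the last vowel is.
"rivul" has last vowel 'u'. The stems whose last vowel is 'u' (dawul → dadawul, bubiruf → bububiruf, pawluf → papawluf) repeat the first consonant+vowel as a prefix.
The other patterns: stems whose last vowel is 'e' change the last vowel to 'a'; stems whose last vowel is 'a' or 'o' add the prefix ra-.
So rivul → ririvul.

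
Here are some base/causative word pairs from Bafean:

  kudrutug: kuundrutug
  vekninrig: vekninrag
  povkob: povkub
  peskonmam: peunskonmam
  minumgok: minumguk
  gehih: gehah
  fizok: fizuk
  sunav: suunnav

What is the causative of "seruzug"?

seunruzug

vekninrig and kudrutug both end in -g yet inflect differently (vekninrag, kuundrutug), so the final letter is not what conditions the rule; the last vowel is.
"seruzug" has last vowel 'u'. The one such stem in the data (kudrutug → kuundrutug) inserts -un- after the first vowel (as do sunav, peskonmam), so the same rule applies.
The other patterns: stems whose last vowel is 'i' change the last vowel to 'a'; stems whose last vowel is 'o' change the last vowel to 'u'.
So seruzug → seunruzug.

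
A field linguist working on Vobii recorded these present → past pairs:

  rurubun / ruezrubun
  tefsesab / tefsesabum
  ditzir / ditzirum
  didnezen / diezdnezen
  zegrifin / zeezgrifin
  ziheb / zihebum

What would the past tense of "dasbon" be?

"dasbon" ends in -n. The stems ending in -n (zegrifin → zeezgrifin, rurubun → ruezrubun, didnezen → diezdnezen) insert -ez- after the first vowel.
So dasbon → daezsbon.

daezsbon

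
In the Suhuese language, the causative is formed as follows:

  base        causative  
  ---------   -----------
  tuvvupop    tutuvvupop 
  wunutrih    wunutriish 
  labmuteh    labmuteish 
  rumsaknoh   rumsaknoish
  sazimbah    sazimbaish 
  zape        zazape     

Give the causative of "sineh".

sineish

labmuteh and zape both have last vowel 'e' yet inflect differently (labmuteish, zazape), so the last vowel is not what conditions the rule; the final letter is.
"sineh" ends in -h. The stems ending in -h (wunutrih → wunutriish, rumsaknoh → rumsaknoish, labmuteh → labmuteish) drop the final letter and add -ish.
The other pattern: stems ending in -e or -p repeat the first consonant+vowel as a prefix.
So sineh → sineish.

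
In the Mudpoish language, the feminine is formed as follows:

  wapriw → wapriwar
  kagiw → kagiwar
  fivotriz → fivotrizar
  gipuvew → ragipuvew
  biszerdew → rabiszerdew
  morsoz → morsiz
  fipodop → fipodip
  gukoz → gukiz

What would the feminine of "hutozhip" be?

wapriw and gipuvew both end in -w yet inflect differently (wapriwar, ragipuvew), so the final letter is not what conditions the rule; the last vowel is.
"hutozhip" has last vowel 'i'. The stems whose last vowel is 'i' (wapriw → wapriwar, kagiw → kagiwar, fivotriz → fivotrizar) add -ar.
The other patterns: stems whose last vowel is 'e' add the prefix ra-; stems whose last vowel is 'o' change the last vowel to 'i'.
So hutozhip → hutozhipar.

hutozhipar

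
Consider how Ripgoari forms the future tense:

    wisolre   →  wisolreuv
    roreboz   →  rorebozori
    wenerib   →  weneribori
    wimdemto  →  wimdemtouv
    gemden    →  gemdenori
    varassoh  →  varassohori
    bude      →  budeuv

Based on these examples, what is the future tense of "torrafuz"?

torrafuzori

wimdemto and varassoh both have last vowel 'o' yet inflect differently (wimdemtouv, varassohori), so the last vowel is not what conditions the rule; whether the stem ends in a vowel or a consonant is.
"torrafuz" ends in a consonant. The stems ending in a consonant (varassoh → varassohori, gemden → gemdenori, wenerib → weneribori) add -ori.
The other pattern: stems ending in a vowel add -uv.
So torrafuz → torrafuzori.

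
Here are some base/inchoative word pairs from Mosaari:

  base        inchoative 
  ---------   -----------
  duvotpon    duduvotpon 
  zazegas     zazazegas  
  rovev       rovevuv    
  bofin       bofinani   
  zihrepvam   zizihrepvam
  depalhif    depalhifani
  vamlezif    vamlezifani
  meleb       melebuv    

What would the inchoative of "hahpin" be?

hahpinani

"hahpin" has last vowel 'i'. The stems whose last vowel is 'i' (vamlezif → vamlezifani, bofin → bofinani, depalhif → depalhifani) add -ani.
The other patterns: stems whose last vowel is 'e' add -uv; stems whose last vowel is 'a' or 'o' repeat the first consonant+vowel as a prefix.
So hahpin → hahpinani.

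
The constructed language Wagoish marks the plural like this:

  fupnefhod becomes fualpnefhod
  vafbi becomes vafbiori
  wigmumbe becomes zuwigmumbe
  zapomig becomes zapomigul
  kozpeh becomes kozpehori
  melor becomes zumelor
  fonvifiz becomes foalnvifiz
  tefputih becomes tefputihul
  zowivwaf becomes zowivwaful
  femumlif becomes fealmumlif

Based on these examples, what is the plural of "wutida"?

femumlif and zowivwaf both end in -f yet inflect differently (fealmumlif, zowivwaful), so the final letter is not what conditions the rule; the first letter is.
"wutida" begins with w-. The one such stem in the data (wigmumbe → zuwigmumbe) adds the prefix zu-, so the same rule applies.
So wutida → zuwutida.

zuwutida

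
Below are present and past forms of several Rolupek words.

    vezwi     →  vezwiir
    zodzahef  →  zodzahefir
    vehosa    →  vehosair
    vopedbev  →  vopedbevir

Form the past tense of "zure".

zureir

Every pair shown (vezwi → vezwiir, zodzahef → zodzahefir, vehosa → vehosair, …) follows the same rule: add -ir.
So zure → zureir.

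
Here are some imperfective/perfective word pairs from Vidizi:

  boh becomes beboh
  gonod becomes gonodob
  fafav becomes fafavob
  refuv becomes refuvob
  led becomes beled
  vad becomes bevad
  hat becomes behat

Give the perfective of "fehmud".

led and gonod both end in -d yet inflect differently (beled, gonodob), so the final letter is not what conditions the rule; the number of vowels is.
"fehmud" has 2 vowels. The stems with 2 vowels (fafav → fafavob, gonod → gonodob, refuv → refuvob) add -ob.
So fehmud → fehmudob.

fehmudob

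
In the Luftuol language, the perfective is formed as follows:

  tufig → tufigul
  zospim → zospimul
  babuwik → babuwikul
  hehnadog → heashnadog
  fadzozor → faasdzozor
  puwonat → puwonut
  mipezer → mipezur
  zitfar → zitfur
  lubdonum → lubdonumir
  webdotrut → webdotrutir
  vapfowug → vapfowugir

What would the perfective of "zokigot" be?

zoaskigot

"zokigot" has last vowel 'o'. The stems whose last vowel is 'o' (hehnadog → heashnadog, fadzozor → faasdzozor) insert -as- after the first vowel.
So zokigot → zoaskigot.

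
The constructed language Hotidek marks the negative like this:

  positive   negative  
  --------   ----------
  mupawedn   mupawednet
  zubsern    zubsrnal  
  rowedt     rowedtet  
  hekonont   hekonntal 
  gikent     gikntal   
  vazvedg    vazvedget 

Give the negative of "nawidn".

nawidnet

rowedt and hekonont both end in -t yet inflect differently (rowedtet, hekonntal), so the final letter is not what conditions the rule; the second-to-last letter is.
"nawidn" has second-to-last letter 'd'. The stems whose second-to-last letter is 'd' (mupawedn → mupawednet, rowedt → rowedtet, vazvedg → vazvedget) add -et.
So nawidn → nawidnet.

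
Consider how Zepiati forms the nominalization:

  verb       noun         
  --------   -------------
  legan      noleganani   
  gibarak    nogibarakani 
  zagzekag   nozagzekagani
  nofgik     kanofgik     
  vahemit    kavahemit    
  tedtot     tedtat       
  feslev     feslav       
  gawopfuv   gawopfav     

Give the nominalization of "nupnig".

gibarak and nofgik both end in -k yet inflect differently (nogibarakani, kanofgik), so the final letter is not what conditions the rule; the last vowel is.
"nupnig" has last vowel 'i'. The stems whose last vowel is 'i' (nofgik → kanofgik, vahemit → kavahemit) add the prefix ka-.
The other patterns: stems whose last vowel is 'a' add no- … -ani around the stem; stems whose last vowel is 'e', 'o' or 'u' change the last vowel to 'a'.
So nupnig → kanupnig.

kanupnig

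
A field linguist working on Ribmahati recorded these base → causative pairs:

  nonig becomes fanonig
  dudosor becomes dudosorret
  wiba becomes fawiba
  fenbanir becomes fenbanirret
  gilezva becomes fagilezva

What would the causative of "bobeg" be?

fabobeg

fenbanir and nonig both have last vowel 'i' yet inflect differently (fenbanirret, fanonig), so the last vowel is not what conditions the rule; the final letter is.
"bobeg" ends in -g. The one such stem in the data (nonig → fanonig) adds the prefix fa-, so the same rule applies.
So bobeg → fabobeg.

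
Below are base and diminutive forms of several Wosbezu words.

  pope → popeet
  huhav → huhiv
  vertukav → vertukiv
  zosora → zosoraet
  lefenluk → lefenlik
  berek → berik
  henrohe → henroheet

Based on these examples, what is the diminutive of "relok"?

relik

"relok" ends in a consonant. The stems ending in a consonant (lefenluk → lefenlik, huhav → huhiv, vertukav → vertukiv) change the last vowel to 'i'.
So relok → relik.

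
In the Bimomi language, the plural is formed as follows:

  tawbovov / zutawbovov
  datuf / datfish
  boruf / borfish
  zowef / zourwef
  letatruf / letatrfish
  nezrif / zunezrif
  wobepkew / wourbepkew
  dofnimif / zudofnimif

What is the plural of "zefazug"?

zefazgish

boruf and zowef both end in -f yet inflect differently (borfish, zourwef), so the final letter is not what conditions the rule; the last vowel is.
"zefazug" has last vowel 'u'. The stems whose last vowel is 'u' (boruf → borfish, datuf → datfish, letatruf → letatrfish) delete the last vowel and add -ish.
The other patterns: stems whose last vowel is 'e' insert -ur- after the first vowel; stems whose last vowel is 'i' or 'o' add the prefix zu-.
So zefazug → zefazgish.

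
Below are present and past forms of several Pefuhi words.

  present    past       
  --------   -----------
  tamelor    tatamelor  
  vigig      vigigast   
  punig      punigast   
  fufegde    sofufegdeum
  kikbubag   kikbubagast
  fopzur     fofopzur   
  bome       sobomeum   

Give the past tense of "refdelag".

refdelagast

fopzur and fufegde both begin with f- yet inflect differently (fofopzur, sofufegdeum), so the first letter is not what conditions the rule; the final letter is.
"refdelag" ends in -g. The stems ending in -g (punig → punigast, vigig → vigigast, kikbubag → kikbubagast) add -ast.
So refdelag → refdelagast.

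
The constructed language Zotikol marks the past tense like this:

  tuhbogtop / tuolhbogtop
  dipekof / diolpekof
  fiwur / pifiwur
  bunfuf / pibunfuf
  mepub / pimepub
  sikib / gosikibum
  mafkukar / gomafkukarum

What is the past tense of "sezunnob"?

seolzunnob

dipekof and bunfuf both end in -f yet inflect differently (diolpekof, pibunfuf), so the final letter is not what conditions the rule; the last vowel is.
"sezunnob" has last vowel 'o'. The stems whose last vowel is 'o' (tuhbogtop → tuolhbogtop, dipekof → diolpekof) insert -ol- after the first vowel.
The other patterns: stems whose last vowel is 'u' add the prefix pi-; stems whose last vowel is 'a' or 'i' add go- … -um around the stem.
So sezunnob → seolzunnob.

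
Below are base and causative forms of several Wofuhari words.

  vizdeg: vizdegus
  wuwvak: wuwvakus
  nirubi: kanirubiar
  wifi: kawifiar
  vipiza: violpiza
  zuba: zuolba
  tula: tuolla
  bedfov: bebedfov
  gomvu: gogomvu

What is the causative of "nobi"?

wuwvak and vipiza both have last vowel 'a' yet inflect differently (wuwvakus, violpiza), so the last vowel is not what conditions the rule; the final letter is.
"nobi" ends in -i. The stems ending in -i (nirubi → kanirubiar, wifi → kawifiar) add ka- … -ar around the stem.
So nobi → kanobiar.

kanobiar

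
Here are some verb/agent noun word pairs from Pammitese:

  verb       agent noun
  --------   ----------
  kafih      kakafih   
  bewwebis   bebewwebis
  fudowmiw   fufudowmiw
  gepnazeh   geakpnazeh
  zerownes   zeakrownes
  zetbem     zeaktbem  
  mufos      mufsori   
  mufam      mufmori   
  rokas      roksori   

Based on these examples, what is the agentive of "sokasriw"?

kafih and gepnazeh both end in -h yet inflect differently (kakafih, geakpnazeh), so the final letter is not what conditions the rule; the last vowel is.
"sokasriw" has last vowel 'i'. The stems whose last vowel is 'i' (kafih → kakafih, bewwebis → bebewwebis, fudowmiw → fufudowmiw) repeat the first consonant+vowel as a prefix.
So sokasriw → sosokasriw.

sosokasriw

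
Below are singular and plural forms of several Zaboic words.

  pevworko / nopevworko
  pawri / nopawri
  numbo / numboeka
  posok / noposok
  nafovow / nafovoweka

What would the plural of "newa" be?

newaeka

pevworko and numbo both end in -o yet inflect differently (nopevworko, numboeka), so the final letter is not what conditions the rule; the first letter is.
"newa" begins with n-. The stems beginning with n- (numbo → numboeka, nafovow → nafovoweka) add -eka.
The other pattern: stems beginning with p- add the prefix no-.
So newa → newaeka.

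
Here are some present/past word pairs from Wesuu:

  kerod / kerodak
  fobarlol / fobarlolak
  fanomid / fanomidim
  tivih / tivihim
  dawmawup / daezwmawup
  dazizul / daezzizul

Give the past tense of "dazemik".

kerod and fanomid both end in -d yet inflect differently (kerodak, fanomidim), so the final letter is not what conditions the rule; the last vowel is.
"dazemik" has last vowel 'i'. The stems whose last vowel is 'i' (fanomid → fanomidim, tivih → tivihim) add -im.
So dazemik → dazemikim.

dazemikim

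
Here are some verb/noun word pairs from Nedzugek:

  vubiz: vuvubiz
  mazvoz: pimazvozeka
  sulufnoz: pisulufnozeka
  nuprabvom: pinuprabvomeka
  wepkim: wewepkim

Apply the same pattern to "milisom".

sulufnoz and vubiz both end in -z yet inflect differently (pisulufnozeka, vuvubiz), so the final letter is not what conditions the rule; the last vowel is.
"milisom" has last vowel 'o'. The stems whose last vowel is 'o' (nuprabvom → pinuprabvomeka, sulufnoz → pisulufnozeka, mazvoz → pimazvozeka) add pi- … -eka around the stem.
So milisom → pimilisomeka.

pimilisomeka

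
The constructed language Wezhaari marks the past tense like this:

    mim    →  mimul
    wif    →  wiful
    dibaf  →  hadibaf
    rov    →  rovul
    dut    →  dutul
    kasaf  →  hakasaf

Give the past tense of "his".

wif and kasaf both end in -f yet inflect differently (wiful, hakasaf), so the final letter is not what conditions the rule; the number of vowels is.
"his" has 1 vowel. The stems with 1 vowel (rov → rovul, wif → wiful, mim → mimul) add -ul.
The other pattern: stems with 2 vowels add the prefix ha-.
So his → hisul.

hisul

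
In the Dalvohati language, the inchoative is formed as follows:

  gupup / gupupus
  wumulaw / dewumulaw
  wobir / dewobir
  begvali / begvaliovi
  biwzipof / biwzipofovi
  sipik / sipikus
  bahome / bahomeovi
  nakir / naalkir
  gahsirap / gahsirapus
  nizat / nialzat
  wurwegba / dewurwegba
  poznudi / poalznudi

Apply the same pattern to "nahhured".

begvali and poznudi both end in -i yet inflect differently (begvaliovi, poalznudi), so the final letter is not what conditions the rule; the first letter is.
"nahhured" begins with n-. The stems beginning with n- (nizat → nialzat, nakir → naalkir) insert -al- after the first vowel.
So nahhured → naalhhured.

naalhhured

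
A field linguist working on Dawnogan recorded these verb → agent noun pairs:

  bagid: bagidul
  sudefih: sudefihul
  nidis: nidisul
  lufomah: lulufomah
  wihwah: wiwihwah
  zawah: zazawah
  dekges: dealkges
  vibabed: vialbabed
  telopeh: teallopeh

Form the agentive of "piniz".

sudefih and lufomah both end in -h yet inflect differently (sudefihul, lulufomah), so the final letter is not what conditions the rule; the last vowel is.
"piniz" has last vowel 'i'. The stems whose last vowel is 'i' (bagid → bagidul, sudefih → sudefihul, nidis → nidisul) add -ul.
So piniz → pinizul.

pinizul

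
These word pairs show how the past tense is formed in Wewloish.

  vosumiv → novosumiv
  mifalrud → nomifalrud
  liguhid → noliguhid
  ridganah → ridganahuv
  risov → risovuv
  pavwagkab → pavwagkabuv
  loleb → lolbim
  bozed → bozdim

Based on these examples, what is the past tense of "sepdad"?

sepdaduv

vosumiv and risov both end in -v yet inflect differently (novosumiv, risovuv), so the final letter is not what conditions the rule; the last vowel is.
"sepdad" has last vowel 'a'. The stems whose last vowel is 'a' (ridganah → ridganahuv, pavwagkab → pavwagkabuv) add -uv.
The other patterns: stems whose last vowel is 'i' or 'u' add the prefix no-; stems whose last vowel is 'e' delete the last vowel and add -im.
So sepdad → sepdaduv.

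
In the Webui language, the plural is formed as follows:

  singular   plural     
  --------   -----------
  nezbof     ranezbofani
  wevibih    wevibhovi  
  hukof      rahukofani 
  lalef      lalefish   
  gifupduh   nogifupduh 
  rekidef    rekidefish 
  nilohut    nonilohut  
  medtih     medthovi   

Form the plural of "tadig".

wevibih and gifupduh both end in -h yet inflect differently (wevibhovi, nogifupduh), so the final letter is not what conditions the rule; the last vowel is.
"tadig" has last vowel 'i'. The stems whose last vowel is 'i' (wevibih → wevibhovi, medtih → medthovi) delete the last vowel and add -ovi.
The other patterns: stems whose last vowel is 'u' add the prefix no-; stems whose last vowel is 'o' add ra- … -ani around the stem; stems whose last vowel is 'e' add -ish.
So tadig → tadgovi.

tadgovi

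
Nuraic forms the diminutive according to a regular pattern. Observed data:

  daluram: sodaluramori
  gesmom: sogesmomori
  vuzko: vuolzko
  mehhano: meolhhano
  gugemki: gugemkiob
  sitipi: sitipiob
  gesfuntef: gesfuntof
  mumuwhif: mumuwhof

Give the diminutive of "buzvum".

"buzvum" ends in -m. The stems ending in -m (daluram → sodaluramori, gesmom → sogesmomori) add so- … -ori around the stem.
The other patterns: stems ending in -o insert -ol- after the first vowel; stems ending in -i add -ob; stems ending in -f change the last vowel to 'o'.
So buzvum → sobuzvumori.

sobuzvumori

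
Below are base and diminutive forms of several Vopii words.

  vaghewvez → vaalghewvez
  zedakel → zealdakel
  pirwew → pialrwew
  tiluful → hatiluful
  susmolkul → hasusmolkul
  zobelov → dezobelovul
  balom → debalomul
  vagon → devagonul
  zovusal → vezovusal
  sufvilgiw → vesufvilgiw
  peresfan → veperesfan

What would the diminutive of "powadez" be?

zedakel and tiluful both end in -l yet inflect differently (zealdakel, hatiluful), so the final letter is not what conditions the rule; the last vowel is.
"powadez" has last vowel 'e'. The stems whose last vowel is 'e' (vaghewvez → vaalghewvez, zedakel → zealdakel, pirwew → pialrwew) insert -al- after the first vowel.
The other patterns: stems whose last vowel is 'u' add the prefix ha-; stems whose last vowel is 'o' add de- … -ul around the stem; stems whose last vowel is 'a' or 'i' add the prefix ve-.
So powadez → poalwadez.

poalwadez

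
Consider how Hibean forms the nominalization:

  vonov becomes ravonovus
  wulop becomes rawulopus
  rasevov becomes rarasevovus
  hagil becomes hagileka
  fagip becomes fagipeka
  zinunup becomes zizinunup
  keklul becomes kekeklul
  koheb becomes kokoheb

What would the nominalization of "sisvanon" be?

rasisvanonus

wulop and fagip both end in -p yet inflect differently (rawulopus, fagipeka), so the final letter is not what conditions the rule; the last vowel is.
"sisvanon" has last vowel 'o'. The stems whose last vowel is 'o' (vonov → ravonovus, wulop → rawulopus, rasevov → rarasevovus) add ra- … -us around the stem.
So sisvanon → rasisvanonus.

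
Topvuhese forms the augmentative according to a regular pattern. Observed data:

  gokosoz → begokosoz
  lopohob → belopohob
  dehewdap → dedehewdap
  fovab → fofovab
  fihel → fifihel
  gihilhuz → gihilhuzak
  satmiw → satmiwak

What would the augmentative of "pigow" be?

bepigow

lopohob and fovab both end in -b yet inflect differently (belopohob, fofovab), so the final letter is not what conditions the rule; the last vowel is.
"pigow" has last vowel 'o'. The stems whose last vowel is 'o' (gokosoz → begokosoz, lopohob → belopohob) add the prefix be-.
The other patterns: stems whose last vowel is 'a' or 'e' repeat the first consonant+vowel as a prefix; stems whose last vowel is 'i' or 'u' add -ak.
So pigow → bepigow.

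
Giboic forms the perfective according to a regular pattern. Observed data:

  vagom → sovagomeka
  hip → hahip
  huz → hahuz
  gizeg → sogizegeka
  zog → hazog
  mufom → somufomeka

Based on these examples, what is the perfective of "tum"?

zog and gizeg both end in -g yet inflect differently (hazog, sogizegeka), so the final letter is not what conditions the rule; the number of vowels is.
"tum" has 1 vowel. The stems with 1 vowel (zog → hazog, hip → hahip, huz → hahuz) add the prefix ha-.
The other pattern: stems with 2 vowels add so- … -eka around the stem.
So tum → hatum.

hatum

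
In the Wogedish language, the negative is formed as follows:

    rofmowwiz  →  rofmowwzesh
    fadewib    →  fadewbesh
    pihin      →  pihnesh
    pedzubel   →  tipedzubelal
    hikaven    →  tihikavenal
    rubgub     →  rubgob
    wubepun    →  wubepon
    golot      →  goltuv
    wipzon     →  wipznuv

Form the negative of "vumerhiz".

vumerhzesh

pihin and hikaven both end in -n yet inflect differently (pihnesh, tihikavenal), so the final letter is not what conditions the rule; the last vowel is.
"vumerhiz" has last vowel 'i'. The stems whose last vowel is 'i' (rofmowwiz → rofmowwzesh, fadewib → fadewbesh, pihin → pihnesh) delete the last vowel and add -esh.
The other patterns: stems whose last vowel is 'e' add ti- … -al around the stem; stems whose last vowel is 'u' change the last vowel to 'o'; stems whose last vowel is 'o' delete the last vowel and add -uv.
So vumerhiz → vumerhzesh.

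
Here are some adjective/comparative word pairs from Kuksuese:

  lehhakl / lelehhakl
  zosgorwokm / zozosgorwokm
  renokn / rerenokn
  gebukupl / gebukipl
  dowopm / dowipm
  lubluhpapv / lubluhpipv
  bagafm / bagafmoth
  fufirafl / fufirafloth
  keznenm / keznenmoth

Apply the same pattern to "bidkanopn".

bidkanipn

lehhakl and gebukupl both end in -l yet inflect differently (lelehhakl, gebukipl), so the final letter is not what conditions the rule; the second-to-last letter is.
"bidkanopn" has second-to-last letter 'p'. The stems whose second-to-last letter is 'p' (gebukupl → gebukipl, dowopm → dowipm, lubluhpapv → lubluhpipv) change the last vowel to 'i'.
So bidkanopn → bidkanipn.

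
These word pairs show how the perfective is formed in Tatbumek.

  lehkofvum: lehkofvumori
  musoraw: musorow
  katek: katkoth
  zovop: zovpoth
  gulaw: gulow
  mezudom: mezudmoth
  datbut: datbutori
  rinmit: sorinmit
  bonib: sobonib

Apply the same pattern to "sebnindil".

sosebnindil

rinmit and datbut both end in -t yet inflect differently (sorinmit, datbutori), so the final letter is not what conditions the rule; the last vowel is.
"sebnindil" has last vowel 'i'. The stems whose last vowel is 'i' (rinmit → sorinmit, bonib → sobonib) add the prefix so-.
So sebnindil → sosebnindil.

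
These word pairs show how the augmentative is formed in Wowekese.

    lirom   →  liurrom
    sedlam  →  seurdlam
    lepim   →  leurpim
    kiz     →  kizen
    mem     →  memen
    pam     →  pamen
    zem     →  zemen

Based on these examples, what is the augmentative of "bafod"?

lirom and mem both end in -m yet inflect differently (liurrom, memen), so the final letter is not what conditions the rule; the number of vowels is.
"bafod" has 2 vowels. The stems with 2 vowels (lirom → liurrom, sedlam → seurdlam, lepim → leurpim) insert -ur- after the first vowel.
So bafod → baurfod.

baurfod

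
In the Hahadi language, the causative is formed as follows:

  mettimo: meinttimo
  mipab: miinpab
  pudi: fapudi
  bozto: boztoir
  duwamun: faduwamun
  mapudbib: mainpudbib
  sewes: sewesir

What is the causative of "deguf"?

mettimo and bozto both end in -o yet inflect differently (meinttimo, boztoir), so the final letter is not what conditions the rule; the first letter is.
"deguf" begins with d-. The one such stem in the data (duwamun → faduwamun) adds the prefix fa-, so the same rule applies.
So deguf → fadeguf.

fadeguf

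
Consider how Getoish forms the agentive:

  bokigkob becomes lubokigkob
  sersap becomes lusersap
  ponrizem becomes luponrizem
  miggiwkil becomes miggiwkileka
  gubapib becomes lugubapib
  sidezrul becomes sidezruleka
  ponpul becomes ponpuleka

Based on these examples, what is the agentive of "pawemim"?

lupawemim

"pawemim" ends in -m. The one such stem in the data (ponrizem → luponrizem) adds the prefix lu-, so the same rule applies.
So pawemim → lupawemim.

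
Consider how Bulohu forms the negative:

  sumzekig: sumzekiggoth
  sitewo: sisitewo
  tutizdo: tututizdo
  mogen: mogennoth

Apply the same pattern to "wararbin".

wararbinnoth

sumzekig and sitewo both begin with s- yet inflect differently (sumzekiggoth, sisitewo), so the first letter is not what conditions the rule; whether the stem ends in a vowel or a consonant is.
"wararbin" ends in a consonant. The stems ending in a consonant (sumzekig → sumzekiggoth, mogen → mogennoth) double the final consonant and add -oth.
So wararbin → wararbinnoth.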